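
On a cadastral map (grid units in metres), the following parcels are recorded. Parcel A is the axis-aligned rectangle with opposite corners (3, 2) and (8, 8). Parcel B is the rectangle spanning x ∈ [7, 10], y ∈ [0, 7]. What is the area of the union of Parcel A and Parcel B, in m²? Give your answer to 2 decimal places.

46.00

By inclusion–exclusion:
Individual areas: |Parcel A| = 30, |Parcel B| = 21.
|Parcel A∩Parcel B|: x∈[7,8], y∈[2,7] → 1·5 = 5.
|Parcel A ∪ Parcel B| = 51 − 5 = 46.00.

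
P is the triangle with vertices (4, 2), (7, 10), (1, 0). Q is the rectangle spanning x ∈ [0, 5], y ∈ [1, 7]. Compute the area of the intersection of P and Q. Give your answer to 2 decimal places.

6.55

The intersection is the polygon with vertices (4,2), (2.5,1), (1.6,1), (5,6.667), (5,4.667).
By the shoelace formula its area is 6.55.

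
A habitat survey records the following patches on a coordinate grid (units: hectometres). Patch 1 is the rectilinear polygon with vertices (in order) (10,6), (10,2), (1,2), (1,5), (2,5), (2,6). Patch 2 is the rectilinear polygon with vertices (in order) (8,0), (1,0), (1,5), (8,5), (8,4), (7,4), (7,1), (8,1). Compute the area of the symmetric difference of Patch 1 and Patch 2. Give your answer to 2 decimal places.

|Patch 1| = 35, |Patch 2| = 32, |Patch 1∩Patch 2| = 19.
|Patch 1 △ Patch 2| = |Patch 1| + |Patch 2| − 2·|Patch 1∩Patch 2| = 35 + 32 − 38 = 29.00.

29.00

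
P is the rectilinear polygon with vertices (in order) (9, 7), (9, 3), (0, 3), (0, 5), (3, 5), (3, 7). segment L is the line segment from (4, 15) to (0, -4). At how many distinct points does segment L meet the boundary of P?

The segment meets the boundary at (1.474,3), (1.895,5).

2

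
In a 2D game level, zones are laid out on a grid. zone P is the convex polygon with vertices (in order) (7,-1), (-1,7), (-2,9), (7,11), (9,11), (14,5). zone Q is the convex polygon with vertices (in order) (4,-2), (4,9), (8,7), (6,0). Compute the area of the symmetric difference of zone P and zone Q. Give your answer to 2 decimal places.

87.00

|zone P| = 106, |zone Q| = 27, |zone P∩zone Q| = 23.
|zone P △ zone Q| = |zone P| + |zone Q| − 2·|zone P∩zone Q| = 106 + 27 − 46 = 87.00.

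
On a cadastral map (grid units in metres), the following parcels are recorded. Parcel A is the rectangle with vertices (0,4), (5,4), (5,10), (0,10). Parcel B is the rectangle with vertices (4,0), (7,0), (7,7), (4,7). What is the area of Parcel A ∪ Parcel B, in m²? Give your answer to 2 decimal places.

48.00

By inclusion–exclusion:
Individual areas: |Parcel A| = 30, |Parcel B| = 21.
|Parcel A∩Parcel B|: x∈[4,5], y∈[4,7] → 1·3 = 3.
|Parcel A ∪ Parcel B| = 51 − 3 = 48.00.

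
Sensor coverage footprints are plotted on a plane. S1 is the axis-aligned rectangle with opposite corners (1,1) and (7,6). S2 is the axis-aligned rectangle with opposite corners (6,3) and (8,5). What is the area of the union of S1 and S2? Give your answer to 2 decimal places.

32.00

By inclusion–exclusion:
Individual areas: |S1| = 30, |S2| = 4.
|S1∩S2|: x∈[6,7], y∈[3,5] → 1·2 = 2.
|S1 ∪ S2| = 34 − 2 = 32.00.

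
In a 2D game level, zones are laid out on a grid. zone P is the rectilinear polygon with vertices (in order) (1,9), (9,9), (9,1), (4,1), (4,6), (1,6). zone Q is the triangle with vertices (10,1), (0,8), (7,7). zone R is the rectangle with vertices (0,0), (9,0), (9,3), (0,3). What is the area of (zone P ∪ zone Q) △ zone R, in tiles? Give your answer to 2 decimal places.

|zone P ∪ zone Q| = 50.3857.
|(zone P ∪ zone Q) ∩ zone R| = 10.
|(zone P ∪ zone Q) △ zone R| = 50.3857 + 27 − 20 = 57.39.

57.39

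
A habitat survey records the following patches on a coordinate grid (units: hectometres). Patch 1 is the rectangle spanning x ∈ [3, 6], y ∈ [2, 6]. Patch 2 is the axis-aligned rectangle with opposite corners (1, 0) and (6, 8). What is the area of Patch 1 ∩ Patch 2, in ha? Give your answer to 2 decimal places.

|Patch 1∩Patch 2|: x∈[3,6], y∈[2,6] → 3·4 = 12.

12.00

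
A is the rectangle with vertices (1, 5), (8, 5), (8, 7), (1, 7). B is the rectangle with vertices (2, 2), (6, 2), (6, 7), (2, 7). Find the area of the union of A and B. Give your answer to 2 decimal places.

26.00

By inclusion–exclusion:
Individual areas: |A| = 14, |B| = 20.
|A∩B|: x∈[2,6], y∈[5,7] → 4·2 = 8.
|A ∪ B| = 34 − 8 = 26.00.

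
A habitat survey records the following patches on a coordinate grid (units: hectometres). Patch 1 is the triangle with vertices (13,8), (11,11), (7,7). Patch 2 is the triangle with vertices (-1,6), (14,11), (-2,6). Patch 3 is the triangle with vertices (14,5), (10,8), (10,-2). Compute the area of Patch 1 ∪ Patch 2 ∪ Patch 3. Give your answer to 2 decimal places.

By inclusion–exclusion:
Individual areas: |Patch 1| = 10, |Patch 2| = 2.5, |Patch 3| = 20.
|Patch 1∩Patch 2| = 0.1411.
|Patch 1∩Patch 3| = 0.1364.
|Patch 2∩Patch 3| = 0.
|Patch 1∩Patch 2∩Patch 3| = 0.
|Patch 1 ∪ Patch 2 ∪ Patch 3| = 32.5 − 0.2774 + 0 = 32.22.

32.22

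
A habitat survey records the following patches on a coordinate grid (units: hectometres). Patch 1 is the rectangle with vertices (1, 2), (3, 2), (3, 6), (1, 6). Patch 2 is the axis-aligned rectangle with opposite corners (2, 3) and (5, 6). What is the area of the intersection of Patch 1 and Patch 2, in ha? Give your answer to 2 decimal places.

3.00

|Patch 1∩Patch 2|: x∈[2,3], y∈[3,6] → 1·3 = 3.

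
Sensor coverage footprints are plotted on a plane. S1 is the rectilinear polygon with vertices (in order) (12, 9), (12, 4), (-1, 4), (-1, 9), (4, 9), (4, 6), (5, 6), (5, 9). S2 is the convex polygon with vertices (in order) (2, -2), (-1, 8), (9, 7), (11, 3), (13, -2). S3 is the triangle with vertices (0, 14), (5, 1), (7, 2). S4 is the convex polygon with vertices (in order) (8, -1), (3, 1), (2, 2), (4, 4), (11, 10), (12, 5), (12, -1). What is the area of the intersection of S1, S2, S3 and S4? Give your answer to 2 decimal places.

0.96

The intersection is the polygon with vertices (5.833,4), (4,4), (5.222,5.048).
By the shoelace formula its area is 0.96.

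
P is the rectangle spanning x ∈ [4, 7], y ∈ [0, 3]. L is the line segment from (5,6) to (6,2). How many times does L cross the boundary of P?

1

The segment meets the boundary at (5.75,3).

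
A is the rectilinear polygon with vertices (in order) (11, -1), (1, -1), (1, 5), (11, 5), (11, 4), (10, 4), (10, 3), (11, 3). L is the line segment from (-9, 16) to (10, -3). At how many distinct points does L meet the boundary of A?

The segment meets the boundary at (8,-1), (2,5).

2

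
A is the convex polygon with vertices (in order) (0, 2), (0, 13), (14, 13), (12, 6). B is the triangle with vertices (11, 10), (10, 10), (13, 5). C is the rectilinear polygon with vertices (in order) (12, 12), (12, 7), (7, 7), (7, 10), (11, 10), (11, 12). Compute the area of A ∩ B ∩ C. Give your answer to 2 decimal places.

The intersection is the polygon with vertices (10,10), (11,10), (12,7.5), (12,7), (11.8,7).
By the shoelace formula its area is 2.05.

2.05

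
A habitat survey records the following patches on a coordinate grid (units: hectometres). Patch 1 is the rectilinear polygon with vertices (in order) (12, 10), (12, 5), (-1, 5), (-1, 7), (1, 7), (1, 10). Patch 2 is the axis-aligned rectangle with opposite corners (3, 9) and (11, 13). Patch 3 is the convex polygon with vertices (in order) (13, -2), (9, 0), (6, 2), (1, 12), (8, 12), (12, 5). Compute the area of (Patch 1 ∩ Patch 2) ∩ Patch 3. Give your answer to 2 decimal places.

The region (Patch 1 ∩ Patch 2) ∩ Patch 3 is the polygon with vertices (3,9), (3,10), (9.143,10), (9.714,9).
By the shoelace formula its area is 6.43.

6.43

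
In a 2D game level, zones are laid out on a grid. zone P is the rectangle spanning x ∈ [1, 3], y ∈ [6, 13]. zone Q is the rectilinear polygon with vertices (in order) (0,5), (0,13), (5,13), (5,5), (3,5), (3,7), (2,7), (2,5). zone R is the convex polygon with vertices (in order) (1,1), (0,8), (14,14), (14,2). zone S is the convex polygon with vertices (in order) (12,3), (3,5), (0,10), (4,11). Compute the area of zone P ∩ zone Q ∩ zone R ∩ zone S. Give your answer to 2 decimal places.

3.21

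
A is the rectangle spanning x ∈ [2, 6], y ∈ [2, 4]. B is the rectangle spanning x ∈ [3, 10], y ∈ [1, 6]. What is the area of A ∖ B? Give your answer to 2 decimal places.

2.00

|A∩B|: x∈[3,6], y∈[2,4] → 3·2 = 6.
|A| = 8.
|A ∖ B| = |A| − |A∩B| = 8 − 6 = 2.00.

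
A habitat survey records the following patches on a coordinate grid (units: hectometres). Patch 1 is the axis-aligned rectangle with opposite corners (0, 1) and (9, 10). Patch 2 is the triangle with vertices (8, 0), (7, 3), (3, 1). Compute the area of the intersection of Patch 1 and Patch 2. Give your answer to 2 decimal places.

The intersection is the polygon with vertices (3,1), (7,3), (7.667,1).
By the shoelace formula its area is 4.67.

4.67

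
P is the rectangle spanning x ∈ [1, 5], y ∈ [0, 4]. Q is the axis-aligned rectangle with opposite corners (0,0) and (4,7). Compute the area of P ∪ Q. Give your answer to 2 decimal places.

32.00

By inclusion–exclusion:
Individual areas: |P| = 16, |Q| = 28.
|P∩Q|: x∈[1,4], y∈[0,4] → 3·4 = 12.
|P ∪ Q| = 44 − 12 = 32.00.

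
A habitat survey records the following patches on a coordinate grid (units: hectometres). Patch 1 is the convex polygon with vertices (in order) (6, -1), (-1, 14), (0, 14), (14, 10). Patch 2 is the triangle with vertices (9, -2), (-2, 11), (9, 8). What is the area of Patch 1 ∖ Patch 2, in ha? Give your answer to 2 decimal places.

57.33

|Patch 1| = 100.5, |Patch 1∩Patch 2| = 43.1744.
|Patch 1 ∖ Patch 2| = |Patch 1| − |Patch 1∩Patch 2| = 100.5 − 43.1744 = 57.33.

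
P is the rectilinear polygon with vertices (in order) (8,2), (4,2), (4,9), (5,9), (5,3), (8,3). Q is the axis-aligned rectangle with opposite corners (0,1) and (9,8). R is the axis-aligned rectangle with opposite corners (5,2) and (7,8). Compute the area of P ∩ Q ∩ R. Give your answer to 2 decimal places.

2.00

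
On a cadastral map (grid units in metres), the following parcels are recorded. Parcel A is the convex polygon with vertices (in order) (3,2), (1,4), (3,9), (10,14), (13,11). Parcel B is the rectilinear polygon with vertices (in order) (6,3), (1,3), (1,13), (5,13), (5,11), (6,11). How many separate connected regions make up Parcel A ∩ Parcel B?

Parcel A ∩ Parcel B is a single connected region.

1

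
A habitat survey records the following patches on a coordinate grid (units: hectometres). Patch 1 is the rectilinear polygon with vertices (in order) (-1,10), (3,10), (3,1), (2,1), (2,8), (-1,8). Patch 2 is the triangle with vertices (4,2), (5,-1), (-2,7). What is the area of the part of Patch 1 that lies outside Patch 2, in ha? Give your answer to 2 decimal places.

|Patch 1| = 15, |Patch 1∩Patch 2| = 1.3929.
|Patch 1 ∖ Patch 2| = |Patch 1| − |Patch 1∩Patch 2| = 15 − 1.3929 = 13.61.

13.61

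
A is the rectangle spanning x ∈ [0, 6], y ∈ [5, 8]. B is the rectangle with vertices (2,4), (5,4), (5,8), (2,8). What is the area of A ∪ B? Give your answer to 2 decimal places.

By inclusion–exclusion:
Individual areas: |A| = 18, |B| = 12.
|A∩B|: x∈[2,5], y∈[5,8] → 3·3 = 9.
|A ∪ B| = 30 − 9 = 21.00.

21.00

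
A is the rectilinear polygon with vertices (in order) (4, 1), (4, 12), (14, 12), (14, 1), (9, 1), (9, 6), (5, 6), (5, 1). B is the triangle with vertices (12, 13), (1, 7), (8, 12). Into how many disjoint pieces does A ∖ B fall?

2

A ∖ B splits into 2 disjoint pieces (area 79.6288, area 5.7143).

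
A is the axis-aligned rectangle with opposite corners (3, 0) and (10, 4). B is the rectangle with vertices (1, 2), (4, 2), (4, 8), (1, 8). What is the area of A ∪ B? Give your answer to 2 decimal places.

By inclusion–exclusion:
Individual areas: |A| = 28, |B| = 18.
|A∩B|: x∈[3,4], y∈[2,4] → 1·2 = 2.
|A ∪ B| = 46 − 2 = 44.00.

44.00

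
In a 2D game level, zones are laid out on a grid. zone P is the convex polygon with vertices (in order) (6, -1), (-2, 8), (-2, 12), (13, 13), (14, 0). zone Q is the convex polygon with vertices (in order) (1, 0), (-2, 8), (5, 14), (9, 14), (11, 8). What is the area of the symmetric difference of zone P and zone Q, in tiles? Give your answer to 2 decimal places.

106.68

|zone P| = 170, |zone Q| = 103, |zone P∩zone Q| = 83.1578.
|zone P △ zone Q| = |zone P| + |zone Q| − 2·|zone P∩zone Q| = 170 + 103 − 166.3155 = 106.68.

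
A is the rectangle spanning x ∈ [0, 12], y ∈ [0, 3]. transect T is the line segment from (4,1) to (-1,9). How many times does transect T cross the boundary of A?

1

The segment meets the boundary at (2.75,3).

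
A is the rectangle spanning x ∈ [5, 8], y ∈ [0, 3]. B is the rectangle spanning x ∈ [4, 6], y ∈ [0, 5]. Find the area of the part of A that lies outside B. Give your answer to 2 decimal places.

|A∩B|: x∈[5,6], y∈[0,3] → 1·3 = 3.
|A| = 9.
|A ∖ B| = |A| − |A∩B| = 9 − 3 = 6.00.

6.00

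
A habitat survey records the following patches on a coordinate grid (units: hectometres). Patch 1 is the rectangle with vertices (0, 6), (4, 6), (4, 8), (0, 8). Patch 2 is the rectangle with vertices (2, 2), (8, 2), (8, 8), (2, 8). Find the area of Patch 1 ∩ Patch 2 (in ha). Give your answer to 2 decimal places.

|Patch 1∩Patch 2|: x∈[2,4], y∈[6,8] → 2·2 = 4.

4.00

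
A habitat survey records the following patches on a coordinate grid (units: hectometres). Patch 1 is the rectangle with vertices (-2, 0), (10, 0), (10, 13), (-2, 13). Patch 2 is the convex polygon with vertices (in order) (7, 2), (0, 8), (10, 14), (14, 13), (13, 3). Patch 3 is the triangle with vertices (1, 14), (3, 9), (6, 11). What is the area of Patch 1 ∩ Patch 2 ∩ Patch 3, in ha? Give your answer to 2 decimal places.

2.05

The intersection is the polygon with vertices (5.5,11.3), (6,11), (3,9), (2.742,9.645).
By the shoelace formula its area is 2.05.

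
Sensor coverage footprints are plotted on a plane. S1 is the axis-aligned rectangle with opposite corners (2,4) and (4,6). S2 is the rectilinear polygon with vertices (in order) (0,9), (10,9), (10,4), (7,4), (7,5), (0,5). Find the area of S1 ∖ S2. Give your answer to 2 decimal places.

2.00

|S1| = 4, |S1∩S2| = 2.
|S1 ∖ S2| = |S1| − |S1∩S2| = 4 − 2 = 2.00.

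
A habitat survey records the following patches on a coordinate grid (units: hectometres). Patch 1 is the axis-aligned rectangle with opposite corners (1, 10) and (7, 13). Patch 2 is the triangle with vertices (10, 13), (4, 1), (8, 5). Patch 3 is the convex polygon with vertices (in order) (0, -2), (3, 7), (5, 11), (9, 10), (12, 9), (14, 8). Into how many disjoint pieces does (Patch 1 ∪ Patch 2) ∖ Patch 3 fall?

(Patch 1 ∪ Patch 2) ∖ Patch 3 splits into 2 disjoint pieces (area 16.25, area 1.1068).

2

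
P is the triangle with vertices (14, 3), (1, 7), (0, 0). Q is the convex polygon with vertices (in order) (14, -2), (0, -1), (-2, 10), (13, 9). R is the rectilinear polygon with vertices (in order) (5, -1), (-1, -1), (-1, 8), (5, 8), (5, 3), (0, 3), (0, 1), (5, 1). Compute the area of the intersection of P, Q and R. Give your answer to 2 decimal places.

16.94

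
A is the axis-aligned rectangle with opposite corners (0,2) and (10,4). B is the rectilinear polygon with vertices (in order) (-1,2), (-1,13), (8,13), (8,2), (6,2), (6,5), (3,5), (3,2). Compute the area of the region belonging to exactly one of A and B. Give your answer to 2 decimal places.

90.00

|A| = 20, |B| = 90, |A∩B| = 10.
|A △ B| = |A| + |B| − 2·|A∩B| = 20 + 90 − 20 = 90.00.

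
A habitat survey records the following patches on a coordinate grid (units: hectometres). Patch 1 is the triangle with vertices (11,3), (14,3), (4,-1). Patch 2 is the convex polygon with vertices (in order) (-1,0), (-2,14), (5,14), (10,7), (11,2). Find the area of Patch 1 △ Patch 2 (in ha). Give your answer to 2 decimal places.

|Patch 1| = 6, |Patch 2| = 136, |Patch 1∩Patch 2| = 1.1456.
|Patch 1 △ Patch 2| = |Patch 1| + |Patch 2| − 2·|Patch 1∩Patch 2| = 6 + 136 − 2.2911 = 139.71.

139.71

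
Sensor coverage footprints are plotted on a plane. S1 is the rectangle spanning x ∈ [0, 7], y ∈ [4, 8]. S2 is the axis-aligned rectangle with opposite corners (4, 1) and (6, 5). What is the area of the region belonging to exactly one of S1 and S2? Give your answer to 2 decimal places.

|S1∩S2|: x∈[4,6], y∈[4,5] → 2·1 = 2.
|S1 △ S2| = |S1| + |S2| − 2·|S1∩S2| = 28 + 8 − 4 = 32.00.

32.00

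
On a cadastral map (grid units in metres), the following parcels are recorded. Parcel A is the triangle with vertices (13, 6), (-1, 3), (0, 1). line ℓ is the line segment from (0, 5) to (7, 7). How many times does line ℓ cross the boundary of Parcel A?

0

The segment lies entirely outside Parcel A and never meets its boundary.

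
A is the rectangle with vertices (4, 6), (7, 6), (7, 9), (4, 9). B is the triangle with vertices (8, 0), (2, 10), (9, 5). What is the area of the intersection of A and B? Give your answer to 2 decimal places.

4.37

The intersection is the polygon with vertices (7,6), (4.4,6), (4,6.667), (4,8.571), (7,6.429).
By the shoelace formula its area is 4.37.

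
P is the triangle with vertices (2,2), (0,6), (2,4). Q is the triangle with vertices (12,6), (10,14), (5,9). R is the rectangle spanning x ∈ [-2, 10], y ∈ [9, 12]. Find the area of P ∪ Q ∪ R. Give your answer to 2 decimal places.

52.50

By inclusion–exclusion:
Individual areas: |P| = 2, |Q| = 25, |R| = 36.
|P∩Q| = 0.
|P∩R| = 0.
|Q∩R| = 10.5.
|P∩Q∩R| = 0.
|P ∪ Q ∪ R| = 63 − 10.5 + 0 = 52.50.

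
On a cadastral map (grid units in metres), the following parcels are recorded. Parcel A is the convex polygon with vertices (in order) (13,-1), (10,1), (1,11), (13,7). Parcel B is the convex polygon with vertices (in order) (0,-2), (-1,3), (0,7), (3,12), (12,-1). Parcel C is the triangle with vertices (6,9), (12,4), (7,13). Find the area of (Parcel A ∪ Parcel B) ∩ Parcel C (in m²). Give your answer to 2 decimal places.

The region (Parcel A ∪ Parcel B) ∩ Parcel C is the polygon with vertices (9.727,8.091), (12,4), (6,9), (6.077,9.308).
By the shoelace formula its area is 7.20.

7.20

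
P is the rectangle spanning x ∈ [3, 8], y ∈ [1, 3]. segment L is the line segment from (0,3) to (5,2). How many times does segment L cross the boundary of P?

1

The segment meets the boundary at (3,2.4).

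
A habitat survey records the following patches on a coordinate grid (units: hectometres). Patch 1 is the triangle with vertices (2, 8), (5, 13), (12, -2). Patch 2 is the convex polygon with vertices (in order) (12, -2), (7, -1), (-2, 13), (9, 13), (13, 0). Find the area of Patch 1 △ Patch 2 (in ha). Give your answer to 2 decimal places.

83.50

|Patch 1| = 40, |Patch 2| = 123.5, |Patch 1∩Patch 2| = 40.
|Patch 1 △ Patch 2| = |Patch 1| + |Patch 2| − 2·|Patch 1∩Patch 2| = 40 + 123.5 − 80 = 83.50.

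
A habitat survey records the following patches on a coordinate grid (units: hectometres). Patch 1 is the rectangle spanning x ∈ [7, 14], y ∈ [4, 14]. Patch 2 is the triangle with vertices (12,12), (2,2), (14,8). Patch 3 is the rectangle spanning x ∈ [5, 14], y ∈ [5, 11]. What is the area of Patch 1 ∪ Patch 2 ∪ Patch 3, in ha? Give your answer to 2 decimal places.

By inclusion–exclusion:
Individual areas: |Patch 1| = 70, |Patch 2| = 30, |Patch 3| = 54.
|Patch 1∩Patch 2| = 23.75.
|Patch 1∩Patch 3|: x∈[7,14], y∈[5,11] → 7·6 = 42.
|Patch 2∩Patch 3| = 24.75.
|Patch 1∩Patch 2∩Patch 3| = 22.75.
|Patch 1 ∪ Patch 2 ∪ Patch 3| = 154 − 90.5 + 22.75 = 86.25.

86.25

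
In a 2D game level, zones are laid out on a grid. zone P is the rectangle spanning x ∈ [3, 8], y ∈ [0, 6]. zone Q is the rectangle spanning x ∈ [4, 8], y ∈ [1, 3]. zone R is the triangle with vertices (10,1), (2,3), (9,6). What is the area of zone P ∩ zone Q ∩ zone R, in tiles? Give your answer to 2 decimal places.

The intersection is the polygon with vertices (4,3), (8,3), (8,1.5), (4,2.5).
By the shoelace formula its area is 4.00.

4.00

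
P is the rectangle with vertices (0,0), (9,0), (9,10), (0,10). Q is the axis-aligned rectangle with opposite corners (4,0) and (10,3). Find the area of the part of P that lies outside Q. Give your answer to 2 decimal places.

|P∩Q|: x∈[4,9], y∈[0,3] → 5·3 = 15.
|P| = 90.
|P ∖ Q| = |P| − |P∩Q| = 90 − 15 = 75.00.

75.00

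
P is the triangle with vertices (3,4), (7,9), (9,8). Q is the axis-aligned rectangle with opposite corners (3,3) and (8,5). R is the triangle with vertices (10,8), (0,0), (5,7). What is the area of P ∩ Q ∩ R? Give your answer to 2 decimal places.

0.35

The intersection is the polygon with vertices (4.5,5), (3,4), (3.8,5).
By the shoelace formula its area is 0.35.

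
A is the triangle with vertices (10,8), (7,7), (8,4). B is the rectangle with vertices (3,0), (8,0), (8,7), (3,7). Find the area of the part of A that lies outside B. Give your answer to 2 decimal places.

3.50

|A| = 5, |A∩B| = 1.5.
|A ∖ B| = |A| − |A∩B| = 5 − 1.5 = 3.50.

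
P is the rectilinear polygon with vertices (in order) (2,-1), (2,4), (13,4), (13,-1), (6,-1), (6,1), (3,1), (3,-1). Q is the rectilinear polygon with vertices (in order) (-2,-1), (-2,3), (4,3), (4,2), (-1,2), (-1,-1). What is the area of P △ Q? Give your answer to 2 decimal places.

|P| = 49, |Q| = 9, |P∩Q| = 2.
|P △ Q| = |P| + |Q| − 2·|P∩Q| = 49 + 9 − 4 = 54.00.

54.00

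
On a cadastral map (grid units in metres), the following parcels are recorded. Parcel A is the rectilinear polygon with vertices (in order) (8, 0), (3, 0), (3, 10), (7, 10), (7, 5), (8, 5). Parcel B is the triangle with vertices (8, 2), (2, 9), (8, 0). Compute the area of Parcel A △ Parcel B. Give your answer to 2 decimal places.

39.33

|Parcel A| = 45, |Parcel B| = 6, |Parcel A∩Parcel B| = 5.8333.
|Parcel A △ Parcel B| = |Parcel A| + |Parcel B| − 2·|Parcel A∩Parcel B| = 45 + 6 − 11.6667 = 39.33.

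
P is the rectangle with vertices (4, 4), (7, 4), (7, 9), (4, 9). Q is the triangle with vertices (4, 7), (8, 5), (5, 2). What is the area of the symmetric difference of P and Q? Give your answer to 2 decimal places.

12.30

|P| = 15, |Q| = 9, |P∩Q| = 5.85.
|P △ Q| = |P| + |Q| − 2·|P∩Q| = 15 + 9 − 11.7 = 12.30.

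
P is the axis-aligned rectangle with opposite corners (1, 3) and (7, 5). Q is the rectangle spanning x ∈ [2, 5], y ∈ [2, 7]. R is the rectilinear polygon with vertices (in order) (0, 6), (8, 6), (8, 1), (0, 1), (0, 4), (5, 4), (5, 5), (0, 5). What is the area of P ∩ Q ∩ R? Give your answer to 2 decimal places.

3.00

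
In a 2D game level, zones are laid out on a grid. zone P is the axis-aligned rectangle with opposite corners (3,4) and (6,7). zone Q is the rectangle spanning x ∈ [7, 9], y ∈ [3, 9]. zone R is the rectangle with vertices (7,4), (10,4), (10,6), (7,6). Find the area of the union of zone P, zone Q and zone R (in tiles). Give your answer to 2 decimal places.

By inclusion–exclusion:
Individual areas: |zone P| = 9, |zone Q| = 12, |zone R| = 6.
|zone P∩zone Q| = 0 (no overlap).
|zone P∩zone R| = 0 (no overlap).
|zone Q∩zone R|: x∈[7,9], y∈[4,6] → 2·2 = 4.
|zone P∩zone Q∩zone R| = 0.
|zone P ∪ zone Q ∪ zone R| = 27 − 4 + 0 = 23.00.

23.00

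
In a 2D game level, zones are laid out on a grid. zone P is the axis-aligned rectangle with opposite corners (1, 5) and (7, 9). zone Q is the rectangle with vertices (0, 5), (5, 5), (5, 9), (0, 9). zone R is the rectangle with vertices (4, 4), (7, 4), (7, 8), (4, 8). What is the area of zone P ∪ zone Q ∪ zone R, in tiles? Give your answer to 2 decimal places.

31.00

By inclusion–exclusion:
Individual areas: |zone P| = 24, |zone Q| = 20, |zone R| = 12.
|zone P∩zone Q|: x∈[1,5], y∈[5,9] → 4·4 = 16.
|zone P∩zone R|: x∈[4,7], y∈[5,8] → 3·3 = 9.
|zone Q∩zone R|: x∈[4,5], y∈[5,8] → 1·3 = 3.
|zone P∩zone Q∩zone R| = 3.
|zone P ∪ zone Q ∪ zone R| = 56 − 28 + 3 = 31.00.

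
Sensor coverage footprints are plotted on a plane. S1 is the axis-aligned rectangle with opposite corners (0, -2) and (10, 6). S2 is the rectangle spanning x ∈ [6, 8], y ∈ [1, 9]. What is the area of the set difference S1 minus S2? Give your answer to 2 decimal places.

|S1∩S2|: x∈[6,8], y∈[1,6] → 2·5 = 10.
|S1| = 80.
|S1 ∖ S2| = |S1| − |S1∩S2| = 80 − 10 = 70.00.

70.00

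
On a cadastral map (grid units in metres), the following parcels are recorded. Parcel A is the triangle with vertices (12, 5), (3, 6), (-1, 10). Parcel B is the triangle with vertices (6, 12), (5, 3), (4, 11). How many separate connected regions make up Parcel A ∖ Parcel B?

Parcel A ∖ Parcel B splits into 2 disjoint pieces (area 5.9512, area 8.3426).

2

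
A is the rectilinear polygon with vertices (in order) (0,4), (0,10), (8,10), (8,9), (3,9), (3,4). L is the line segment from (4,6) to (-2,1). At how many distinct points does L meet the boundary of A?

2

The segment meets the boundary at (1.6,4), (3,5.167).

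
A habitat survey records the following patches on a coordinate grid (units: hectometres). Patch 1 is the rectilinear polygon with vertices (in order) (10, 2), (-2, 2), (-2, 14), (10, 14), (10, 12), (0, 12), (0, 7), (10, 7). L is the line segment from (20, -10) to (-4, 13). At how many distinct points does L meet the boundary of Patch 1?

The segment meets the boundary at (-2,11.083), (0,9.167), (2.261,7), (7.478,2).

4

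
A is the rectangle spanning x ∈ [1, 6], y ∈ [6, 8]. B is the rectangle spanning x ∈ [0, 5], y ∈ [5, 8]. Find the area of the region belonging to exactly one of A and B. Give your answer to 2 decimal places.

|A∩B|: x∈[1,5], y∈[6,8] → 4·2 = 8.
|A △ B| = |A| + |B| − 2·|A∩B| = 10 + 15 − 16 = 9.00.

9.00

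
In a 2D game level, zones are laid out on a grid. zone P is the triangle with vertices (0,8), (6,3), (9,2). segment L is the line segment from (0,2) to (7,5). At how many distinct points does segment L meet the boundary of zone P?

2

The segment meets the boundary at (5.478,4.348), (4.755,4.038).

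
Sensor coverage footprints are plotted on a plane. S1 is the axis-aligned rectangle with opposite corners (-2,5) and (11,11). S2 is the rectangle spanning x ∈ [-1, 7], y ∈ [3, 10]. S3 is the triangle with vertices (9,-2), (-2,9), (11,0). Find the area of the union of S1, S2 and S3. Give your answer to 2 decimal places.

108.00

By inclusion–exclusion:
Individual areas: |S1| = 78, |S2| = 56, |S3| = 22.
|S1∩S2|: x∈[-1,7], y∈[5,10] → 8·5 = 40.
|S1∩S3| = 3.5556.
|S2∩S3| = 7.8462.
|S1∩S2∩S3| = 3.4017.
|S1 ∪ S2 ∪ S3| = 156 − 51.4017 + 3.4017 = 108.00.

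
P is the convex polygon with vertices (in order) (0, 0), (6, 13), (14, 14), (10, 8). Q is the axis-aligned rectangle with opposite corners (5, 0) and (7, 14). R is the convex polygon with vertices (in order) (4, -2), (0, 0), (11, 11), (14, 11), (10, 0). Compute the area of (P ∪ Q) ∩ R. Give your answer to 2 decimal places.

22.10

The region (P ∪ Q) ∩ R is the polygon with vertices (10,8), (7,5.6), (7,0), (5,0), (5,4), (0,0), (11,11), (12,11).
By the shoelace formula its area is 22.10.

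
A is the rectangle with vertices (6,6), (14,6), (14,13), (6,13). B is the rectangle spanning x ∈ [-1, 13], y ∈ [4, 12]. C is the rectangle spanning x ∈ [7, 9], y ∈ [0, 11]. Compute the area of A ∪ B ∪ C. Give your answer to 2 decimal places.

By inclusion–exclusion:
Individual areas: |A| = 56, |B| = 112, |C| = 22.
|A∩B|: x∈[6,13], y∈[6,12] → 7·6 = 42.
|A∩C|: x∈[7,9], y∈[6,11] → 2·5 = 10.
|B∩C|: x∈[7,9], y∈[4,11] → 2·7 = 14.
|A∩B∩C| = 10.
|A ∪ B ∪ C| = 190 − 66 + 10 = 134.00.

134.00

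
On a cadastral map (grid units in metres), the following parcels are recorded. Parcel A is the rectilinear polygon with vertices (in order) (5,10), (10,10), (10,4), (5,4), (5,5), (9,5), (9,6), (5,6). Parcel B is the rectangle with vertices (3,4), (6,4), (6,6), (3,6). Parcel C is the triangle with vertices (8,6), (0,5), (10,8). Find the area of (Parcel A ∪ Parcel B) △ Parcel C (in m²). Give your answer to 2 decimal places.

26.91

|Parcel A ∪ Parcel B| = 31.
|(Parcel A ∪ Parcel B) ∩ Parcel C| = 5.5458.
|(Parcel A ∪ Parcel B) △ Parcel C| = 31 + 7 − 11.0917 = 26.91.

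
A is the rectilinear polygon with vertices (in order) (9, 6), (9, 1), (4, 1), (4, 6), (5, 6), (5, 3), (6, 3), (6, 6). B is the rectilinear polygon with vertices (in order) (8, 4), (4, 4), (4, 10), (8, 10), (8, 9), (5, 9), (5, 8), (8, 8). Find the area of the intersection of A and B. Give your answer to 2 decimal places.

6.00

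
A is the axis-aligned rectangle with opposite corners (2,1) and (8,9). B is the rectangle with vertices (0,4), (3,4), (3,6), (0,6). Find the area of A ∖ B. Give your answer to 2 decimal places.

46.00

|A∩B|: x∈[2,3], y∈[4,6] → 1·2 = 2.
|A| = 48.
|A ∖ B| = |A| − |A∩B| = 48 − 2 = 46.00.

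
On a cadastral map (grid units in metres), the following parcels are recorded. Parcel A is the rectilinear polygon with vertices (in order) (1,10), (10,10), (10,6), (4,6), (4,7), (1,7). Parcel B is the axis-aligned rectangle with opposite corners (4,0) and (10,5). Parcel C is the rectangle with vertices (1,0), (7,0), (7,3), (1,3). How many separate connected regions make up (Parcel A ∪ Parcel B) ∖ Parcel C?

(Parcel A ∪ Parcel B) ∖ Parcel C splits into 2 disjoint pieces (area 33, area 21).

2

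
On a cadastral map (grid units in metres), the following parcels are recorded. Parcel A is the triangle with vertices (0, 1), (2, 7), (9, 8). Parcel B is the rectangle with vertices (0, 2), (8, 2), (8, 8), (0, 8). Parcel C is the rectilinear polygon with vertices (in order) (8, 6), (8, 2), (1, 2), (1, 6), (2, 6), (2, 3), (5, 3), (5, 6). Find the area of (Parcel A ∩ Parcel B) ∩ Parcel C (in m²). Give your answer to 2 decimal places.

|Parcel A ∩ Parcel B| = 19.2063.
|(Parcel A ∩ Parcel B) ∩ Parcel C| = 4.06.

4.06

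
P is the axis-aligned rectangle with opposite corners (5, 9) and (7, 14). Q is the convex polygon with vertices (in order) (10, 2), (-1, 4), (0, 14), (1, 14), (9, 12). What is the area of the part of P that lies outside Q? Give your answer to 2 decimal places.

|P| = 10, |P∩Q| = 7.5.
|P ∖ Q| = |P| − |P∩Q| = 10 − 7.5 = 2.50.

2.50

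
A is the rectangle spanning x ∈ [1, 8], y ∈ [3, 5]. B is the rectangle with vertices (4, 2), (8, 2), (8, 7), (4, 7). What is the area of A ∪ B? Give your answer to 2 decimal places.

26.00

By inclusion–exclusion:
Individual areas: |A| = 14, |B| = 20.
|A∩B|: x∈[4,8], y∈[3,5] → 4·2 = 8.
|A ∪ B| = 34 − 8 = 26.00.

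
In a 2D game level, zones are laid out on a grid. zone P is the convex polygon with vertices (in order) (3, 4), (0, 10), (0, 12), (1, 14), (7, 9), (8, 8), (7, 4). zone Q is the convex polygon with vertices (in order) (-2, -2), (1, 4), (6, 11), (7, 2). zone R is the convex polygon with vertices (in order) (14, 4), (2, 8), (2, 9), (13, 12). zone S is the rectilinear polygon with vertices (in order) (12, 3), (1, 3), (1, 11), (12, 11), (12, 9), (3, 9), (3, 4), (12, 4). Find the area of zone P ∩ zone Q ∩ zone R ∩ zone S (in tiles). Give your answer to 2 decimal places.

1.17

The intersection is the polygon with vertices (5.767,10.027), (6.143,9.714), (6.222,9), (4.571,9), (5.194,9.871).
By the shoelace formula its area is 1.17.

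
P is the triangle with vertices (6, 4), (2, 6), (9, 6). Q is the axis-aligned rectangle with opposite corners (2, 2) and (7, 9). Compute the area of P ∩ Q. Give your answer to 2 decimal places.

The intersection is the polygon with vertices (2,6), (7,6), (7,4.667), (6,4).
By the shoelace formula its area is 5.67.

5.67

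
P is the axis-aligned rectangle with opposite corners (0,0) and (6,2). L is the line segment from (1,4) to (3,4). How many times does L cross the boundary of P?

0

The segment lies entirely outside P and never meets its boundary.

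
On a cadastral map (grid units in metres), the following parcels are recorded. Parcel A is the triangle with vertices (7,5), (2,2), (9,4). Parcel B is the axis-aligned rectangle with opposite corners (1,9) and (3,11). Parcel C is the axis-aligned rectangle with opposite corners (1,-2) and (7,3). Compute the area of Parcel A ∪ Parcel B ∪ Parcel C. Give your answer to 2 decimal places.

38.58

By inclusion–exclusion:
Individual areas: |Parcel A| = 5.5, |Parcel B| = 4, |Parcel C| = 30.
|Parcel A∩Parcel B| = 0.
|Parcel A∩Parcel C| = 0.9167.
|Parcel B∩Parcel C| = 0 (no overlap).
|Parcel A∩Parcel B∩Parcel C| = 0.
|Parcel A ∪ Parcel B ∪ Parcel C| = 39.5 − 0.9167 + 0 = 38.58.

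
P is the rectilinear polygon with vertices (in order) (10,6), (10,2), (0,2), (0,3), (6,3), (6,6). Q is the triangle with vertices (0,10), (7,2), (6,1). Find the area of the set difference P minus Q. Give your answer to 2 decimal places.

20.43

|P| = 22, |P∩Q| = 1.5714.
|P ∖ Q| = |P| − |P∩Q| = 22 − 1.5714 = 20.43.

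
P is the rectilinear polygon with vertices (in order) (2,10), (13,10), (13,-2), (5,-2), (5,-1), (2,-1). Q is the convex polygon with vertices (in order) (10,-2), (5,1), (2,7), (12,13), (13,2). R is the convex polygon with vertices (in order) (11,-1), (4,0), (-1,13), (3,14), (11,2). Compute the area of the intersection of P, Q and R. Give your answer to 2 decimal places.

The intersection is the polygon with vertices (10.774,-0.968), (7.5,-0.5), (5,1), (2,7), (6.048,9.429), (11,2), (11,-0.667).
By the shoelace formula its area is 51.51.

51.51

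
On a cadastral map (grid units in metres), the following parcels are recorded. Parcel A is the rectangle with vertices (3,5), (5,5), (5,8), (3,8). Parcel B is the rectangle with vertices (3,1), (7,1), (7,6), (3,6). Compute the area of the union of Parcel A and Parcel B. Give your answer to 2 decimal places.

24.00

By inclusion–exclusion:
Individual areas: |Parcel A| = 6, |Parcel B| = 20.
|Parcel A∩Parcel B|: x∈[3,5], y∈[5,6] → 2·1 = 2.
|Parcel A ∪ Parcel B| = 26 − 2 = 24.00.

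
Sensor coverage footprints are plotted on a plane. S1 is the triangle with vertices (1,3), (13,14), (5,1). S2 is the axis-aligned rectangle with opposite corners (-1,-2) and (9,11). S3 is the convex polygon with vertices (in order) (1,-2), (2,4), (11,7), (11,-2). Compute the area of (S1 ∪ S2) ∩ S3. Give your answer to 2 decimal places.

The region (S1 ∪ S2) ∩ S3 is the polygon with vertices (9,-2), (1,-2), (2,4), (9,6.333).
By the shoelace formula its area is 53.17.

53.17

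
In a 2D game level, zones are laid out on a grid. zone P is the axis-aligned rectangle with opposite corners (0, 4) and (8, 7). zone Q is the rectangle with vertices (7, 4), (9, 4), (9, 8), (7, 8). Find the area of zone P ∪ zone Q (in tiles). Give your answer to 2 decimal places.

By inclusion–exclusion:
Individual areas: |zone P| = 24, |zone Q| = 8.
|zone P∩zone Q|: x∈[7,8], y∈[4,7] → 1·3 = 3.
|zone P ∪ zone Q| = 32 − 3 = 29.00.

29.00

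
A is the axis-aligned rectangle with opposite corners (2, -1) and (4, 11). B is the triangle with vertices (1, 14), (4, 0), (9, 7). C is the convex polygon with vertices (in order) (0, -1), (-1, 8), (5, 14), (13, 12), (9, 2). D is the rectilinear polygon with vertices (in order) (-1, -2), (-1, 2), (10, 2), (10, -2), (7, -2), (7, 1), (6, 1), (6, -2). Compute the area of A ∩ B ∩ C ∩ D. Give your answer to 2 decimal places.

The intersection is the polygon with vertices (4,0.333), (3.933,0.311), (3.571,2), (4,2).
By the shoelace formula its area is 0.42.

0.42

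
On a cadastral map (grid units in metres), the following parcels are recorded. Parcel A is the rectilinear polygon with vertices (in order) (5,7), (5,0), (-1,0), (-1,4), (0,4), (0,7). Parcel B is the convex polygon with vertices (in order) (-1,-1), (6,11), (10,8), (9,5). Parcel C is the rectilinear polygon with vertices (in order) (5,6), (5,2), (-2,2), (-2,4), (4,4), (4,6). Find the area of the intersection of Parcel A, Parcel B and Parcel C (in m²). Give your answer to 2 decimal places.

9.03

The intersection is the polygon with vertices (4,2), (0.75,2), (1.917,4), (4,4), (4,6), (5,6), (5,2.6).
By the shoelace formula its area is 9.03.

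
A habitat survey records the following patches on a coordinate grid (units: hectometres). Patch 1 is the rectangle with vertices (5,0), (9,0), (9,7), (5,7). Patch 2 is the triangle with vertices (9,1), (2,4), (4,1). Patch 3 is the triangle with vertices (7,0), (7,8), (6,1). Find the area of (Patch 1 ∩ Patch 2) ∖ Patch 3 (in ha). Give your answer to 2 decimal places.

2.47

|Patch 1 ∩ Patch 2| = 3.4286.
|(Patch 1 ∩ Patch 2) ∩ Patch 3| = 0.9602.
|(Patch 1 ∩ Patch 2) ∖ Patch 3| = 3.4286 − 0.9602 = 2.47.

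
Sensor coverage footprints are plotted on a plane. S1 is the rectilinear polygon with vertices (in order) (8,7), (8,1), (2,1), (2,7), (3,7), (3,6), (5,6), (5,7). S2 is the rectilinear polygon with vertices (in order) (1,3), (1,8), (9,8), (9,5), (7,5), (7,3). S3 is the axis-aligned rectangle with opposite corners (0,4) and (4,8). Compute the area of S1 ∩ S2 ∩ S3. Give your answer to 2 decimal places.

5.00

The intersection is the polygon with vertices (2,7), (3,7), (3,6), (4,6), (4,4), (2,4).
By the shoelace formula its area is 5.00.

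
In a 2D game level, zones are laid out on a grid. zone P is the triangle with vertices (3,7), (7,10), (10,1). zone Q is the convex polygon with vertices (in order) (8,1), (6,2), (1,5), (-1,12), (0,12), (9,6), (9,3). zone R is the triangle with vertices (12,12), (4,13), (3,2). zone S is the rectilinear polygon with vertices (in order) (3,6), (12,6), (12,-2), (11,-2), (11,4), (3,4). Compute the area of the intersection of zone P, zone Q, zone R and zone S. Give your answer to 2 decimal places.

The intersection is the polygon with vertices (5.54,4.823), (4.167,6), (6.6,6).
By the shoelace formula its area is 1.43.

1.43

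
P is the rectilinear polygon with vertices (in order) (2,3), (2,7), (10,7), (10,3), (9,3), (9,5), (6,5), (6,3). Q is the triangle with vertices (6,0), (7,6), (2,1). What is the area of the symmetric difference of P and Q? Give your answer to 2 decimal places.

|P| = 26, |Q| = 12.5, |P∩Q| = 2.4167.
|P △ Q| = |P| + |Q| − 2·|P∩Q| = 26 + 12.5 − 4.8333 = 33.67.

33.67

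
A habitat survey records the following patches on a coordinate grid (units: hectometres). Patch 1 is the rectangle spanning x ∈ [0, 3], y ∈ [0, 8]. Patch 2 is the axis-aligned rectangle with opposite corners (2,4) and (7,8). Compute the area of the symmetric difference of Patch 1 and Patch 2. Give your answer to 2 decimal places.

36.00

|Patch 1∩Patch 2|: x∈[2,3], y∈[4,8] → 1·4 = 4.
|Patch 1 △ Patch 2| = |Patch 1| + |Patch 2| − 2·|Patch 1∩Patch 2| = 24 + 20 − 8 = 36.00.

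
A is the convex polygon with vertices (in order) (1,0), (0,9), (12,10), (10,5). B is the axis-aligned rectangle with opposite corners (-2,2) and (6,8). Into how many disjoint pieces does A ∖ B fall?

2

A ∖ B splits into 2 disjoint pieces (area 3.8222, area 35.3889).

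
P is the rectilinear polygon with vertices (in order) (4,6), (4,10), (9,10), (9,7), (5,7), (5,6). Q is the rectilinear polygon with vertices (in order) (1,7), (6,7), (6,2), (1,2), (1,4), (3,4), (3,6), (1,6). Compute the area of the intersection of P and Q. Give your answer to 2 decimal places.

1.00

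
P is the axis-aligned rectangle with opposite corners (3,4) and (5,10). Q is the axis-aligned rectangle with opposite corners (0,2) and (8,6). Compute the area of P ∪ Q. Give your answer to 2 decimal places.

40.00

By inclusion–exclusion:
Individual areas: |P| = 12, |Q| = 32.
|P∩Q|: x∈[3,5], y∈[4,6] → 2·2 = 4.
|P ∪ Q| = 44 − 4 = 40.00.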